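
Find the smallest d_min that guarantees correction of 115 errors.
Correcting t errors requires d_min ≥ 2t + 1 = 2·115 + 1 = 231.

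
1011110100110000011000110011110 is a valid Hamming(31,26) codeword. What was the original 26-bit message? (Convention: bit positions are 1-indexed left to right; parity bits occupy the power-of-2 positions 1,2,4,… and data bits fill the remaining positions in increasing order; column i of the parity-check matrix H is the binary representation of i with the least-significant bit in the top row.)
Parity bits occupy power-of-2 positions; data bits are at positions {3,5,6,7,9,10,11,12,13,14,15,17,18,19,20,21,22,23,24,25,26,27,28,29,30,31} (1-indexed).
Extract: c[3]=1 c[5]=1 c[6]=1 c[7]=0 c[9]=0 c[10]=0 c[11]=1 c[12]=1 c[13]=0 c[14]=0 c[15]=0 c[17]=0 c[18]=1 c[19]=1 c[20]=0 c[21]=0 c[22]=0 c[23]=1 c[24]=1 c[25]=0 c[26]=0 c[27]=1 c[28]=1 c[29]=1 c[30]=1 c[31]=0
Data = 11100011000011000110011110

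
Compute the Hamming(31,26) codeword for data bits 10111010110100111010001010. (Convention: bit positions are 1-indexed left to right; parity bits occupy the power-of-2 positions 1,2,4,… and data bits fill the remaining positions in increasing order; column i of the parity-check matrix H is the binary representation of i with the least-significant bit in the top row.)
Codeword c = d · G (mod 2), d = 10111010110100111010001010:
  c[0] = d·G[:,0] = (10111010110100111010001010)·(11011010101101010101010101) mod 2 = 1+0+0+1+1+0+1+0+1+0+0+1+0+0+0+1+0+0+0+0+0+0+0+0+0+0 mod 2 = 1
  c[1] = d·G[:,1] = (10111010110100111010001010)·(10110110011011001100110011) mod 2 = 1+0+1+1+0+0+1+0+0+1+0+0+0+0+0+0+1+0+0+0+0+0+0+0+1+0 mod 2 = 1
  c[2] = d·G[:,2] = (10111010110100111010001010)·(10000000000000000000000000) mod 2 = 1+0+0+0+0+0+0+0+0+0+0+0+0+0+0+0+0+0+0+0+0+0+0+0+0+0 mod 2 = 1
  c[3] = d·G[:,3] = (10111010110100111010001010)·(01110001111000111100001111) mod 2 = 0+0+1+1+0+0+0+0+1+1+0+0+0+0+1+1+1+0+0+0+0+0+1+0+1+0 mod 2 = 1
  c[4] = d·G[:,4] = (10111010110100111010001010)·(01000000000000000000000000) mod 2 = 0+0+0+0+0+0+0+0+0+0+0+0+0+0+0+0+0+0+0+0+0+0+0+0+0+0 mod 2 = 0
  c[5] = d·G[:,5] = (10111010110100111010001010)·(00100000000000000000000000) mod 2 = 0+0+1+0+0+0+0+0+0+0+0+0+0+0+0+0+0+0+0+0+0+0+0+0+0+0 mod 2 = 1
  c[6] = d·G[:,6] = (10111010110100111010001010)·(00010000000000000000000000) mod 2 = 0+0+0+1+0+0+0+0+0+0+0+0+0+0+0+0+0+0+0+0+0+0+0+0+0+0 mod 2 = 1
  c[7] = d·G[:,7] = (10111010110100111010001010)·(00001111111000000011111111) mod 2 = 0+0+0+0+1+0+1+0+1+1+0+0+0+0+0+0+0+0+1+0+0+0+1+0+1+0 mod 2 = 1
  c[8] = d·G[:,8] = (10111010110100111010001010)·(00001000000000000000000000) mod 2 = 0+0+0+0+1+0+0+0+0+0+0+0+0+0+0+0+0+0+0+0+0+0+0+0+0+0 mod 2 = 1
  c[9] = d·G[:,9] = (10111010110100111010001010)·(00000100000000000000000000) mod 2 = 0+0+0+0+0+0+0+0+0+0+0+0+0+0+0+0+0+0+0+0+0+0+0+0+0+0 mod 2 = 0
  c[10] = d·G[:,10] = (10111010110100111010001010)·(00000010000000000000000000) mod 2 = 0+0+0+0+0+0+1+0+0+0+0+0+0+0+0+0+0+0+0+0+0+0+0+0+0+0 mod 2 = 1
  c[11] = d·G[:,11] = (10111010110100111010001010)·(00000001000000000000000000) mod 2 = 0+0+0+0+0+0+0+0+0+0+0+0+0+0+0+0+0+0+0+0+0+0+0+0+0+0 mod 2 = 0
  c[12] = d·G[:,12] = (10111010110100111010001010)·(00000000100000000000000000) mod 2 = 0+0+0+0+0+0+0+0+1+0+0+0+0+0+0+0+0+0+0+0+0+0+0+0+0+0 mod 2 = 1
  c[13] = d·G[:,13] = (10111010110100111010001010)·(00000000010000000000000000) mod 2 = 0+0+0+0+0+0+0+0+0+1+0+0+0+0+0+0+0+0+0+0+0+0+0+0+0+0 mod 2 = 1
  c[14] = d·G[:,14] = (10111010110100111010001010)·(00000000001000000000000000) mod 2 = 0+0+0+0+0+0+0+0+0+0+0+0+0+0+0+0+0+0+0+0+0+0+0+0+0+0 mod 2 = 0
  c[15] = d·G[:,15] = (10111010110100111010001010)·(00000000000111111111111111) mod 2 = 0+0+0+0+0+0+0+0+0+0+0+1+0+0+1+1+1+0+1+0+0+0+1+0+1+0 mod 2 = 1
  c[16] = d·G[:,16] = (10111010110100111010001010)·(00000000000100000000000000) mod 2 = 0+0+0+0+0+0+0+0+0+0+0+1+0+0+0+0+0+0+0+0+0+0+0+0+0+0 mod 2 = 1
  c[17] = d·G[:,17] = (10111010110100111010001010)·(00000000000010000000000000) mod 2 = 0+0+0+0+0+0+0+0+0+0+0+0+0+0+0+0+0+0+0+0+0+0+0+0+0+0 mod 2 = 0
  c[18] = d·G[:,18] = (10111010110100111010001010)·(00000000000001000000000000) mod 2 = 0+0+0+0+0+0+0+0+0+0+0+0+0+0+0+0+0+0+0+0+0+0+0+0+0+0 mod 2 = 0
  c[19] = d·G[:,19] = (10111010110100111010001010)·(00000000000000100000000000) mod 2 = 0+0+0+0+0+0+0+0+0+0+0+0+0+0+1+0+0+0+0+0+0+0+0+0+0+0 mod 2 = 1
  c[20] = d·G[:,20] = (10111010110100111010001010)·(00000000000000010000000000) mod 2 = 0+0+0+0+0+0+0+0+0+0+0+0+0+0+0+1+0+0+0+0+0+0+0+0+0+0 mod 2 = 1
  c[21] = d·G[:,21] = (10111010110100111010001010)·(00000000000000001000000000) mod 2 = 0+0+0+0+0+0+0+0+0+0+0+0+0+0+0+0+1+0+0+0+0+0+0+0+0+0 mod 2 = 1
  c[22] = d·G[:,22] = (10111010110100111010001010)·(00000000000000000100000000) mod 2 = 0+0+0+0+0+0+0+0+0+0+0+0+0+0+0+0+0+0+0+0+0+0+0+0+0+0 mod 2 = 0
  c[23] = d·G[:,23] = (10111010110100111010001010)·(00000000000000000010000000) mod 2 = 0+0+0+0+0+0+0+0+0+0+0+0+0+0+0+0+0+0+1+0+0+0+0+0+0+0 mod 2 = 1
  c[24] = d·G[:,24] = (10111010110100111010001010)·(00000000000000000001000000) mod 2 = 0+0+0+0+0+0+0+0+0+0+0+0+0+0+0+0+0+0+0+0+0+0+0+0+0+0 mod 2 = 0
  c[25] = d·G[:,25] = (10111010110100111010001010)·(00000000000000000000100000) mod 2 = 0+0+0+0+0+0+0+0+0+0+0+0+0+0+0+0+0+0+0+0+0+0+0+0+0+0 mod 2 = 0
  c[26] = d·G[:,26] = (10111010110100111010001010)·(00000000000000000000010000) mod 2 = 0+0+0+0+0+0+0+0+0+0+0+0+0+0+0+0+0+0+0+0+0+0+0+0+0+0 mod 2 = 0
  c[27] = d·G[:,27] = (10111010110100111010001010)·(00000000000000000000001000) mod 2 = 0+0+0+0+0+0+0+0+0+0+0+0+0+0+0+0+0+0+0+0+0+0+1+0+0+0 mod 2 = 1
  c[28] = d·G[:,28] = (10111010110100111010001010)·(00000000000000000000000100) mod 2 = 0+0+0+0+0+0+0+0+0+0+0+0+0+0+0+0+0+0+0+0+0+0+0+0+0+0 mod 2 = 0
  c[29] = d·G[:,29] = (10111010110100111010001010)·(00000000000000000000000010) mod 2 = 0+0+0+0+0+0+0+0+0+0+0+0+0+0+0+0+0+0+0+0+0+0+0+0+1+0 mod 2 = 1
  c[30] = d·G[:,30] = (10111010110100111010001010)·(00000000000000000000000001) mod 2 = 0+0+0+0+0+0+0+0+0+0+0+0+0+0+0+0+0+0+0+0+0+0+0+0+0+0 mod 2 = 0
Codeword = 1111011110101101100111010001010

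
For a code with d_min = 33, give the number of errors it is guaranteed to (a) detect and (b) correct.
(a) Detection requires d_min ≥ e+1, so e ≤ d_min − 1 = 32.
(b) Correction requires d_min ≥ 2t+1, so t ≤ ⌊(d_min − 1)/2⌋ = ⌊32/2⌋ = 16.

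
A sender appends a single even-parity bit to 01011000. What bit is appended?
Sum of data bits: 0+1+0+1+1+0+0+0 = 3.
3 mod 2 = 1, so parity bit = 1.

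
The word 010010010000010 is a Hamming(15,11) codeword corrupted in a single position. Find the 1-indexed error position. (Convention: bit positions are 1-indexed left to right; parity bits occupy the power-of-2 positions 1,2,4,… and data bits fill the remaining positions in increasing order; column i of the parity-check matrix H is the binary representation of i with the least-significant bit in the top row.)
Syndrome s = H · r^T (mod 2), r = 010010010000010:
  s[0] = (101010101010101)·(010010010000010) mod 2 = 0+0+0+0+1+0+0+0+0+0+0+0+0+0+0 mod 2 = 1
  s[1] = (011001100110011)·(010010010000010) mod 2 = 0+1+0+0+0+0+0+0+0+0+0+0+0+1+0 mod 2 = 0
  s[2] = (000111100001111)·(010010010000010) mod 2 = 0+0+0+0+1+0+0+0+0+0+0+0+0+1+0 mod 2 = 0
  s[3] = (000000011111111)·(010010010000010) mod 2 = 0+0+0+0+0+0+0+1+0+0+0+0+0+1+0 mod 2 = 0
Syndrome = 1000
Column i of H is the binary representation of i, so the syndrome is the binary index of the flipped bit.
Read s = 1000 with s[0] as LSB: 1·2^0 + 0·2^1 + 0·2^2 + 0·2^3 = 1.
Error is at bit position 1.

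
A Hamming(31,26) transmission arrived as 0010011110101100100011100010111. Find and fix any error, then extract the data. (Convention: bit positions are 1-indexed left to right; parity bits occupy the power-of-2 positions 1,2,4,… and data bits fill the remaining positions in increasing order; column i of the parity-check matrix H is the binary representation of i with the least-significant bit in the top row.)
Syndrome s = H · r^T (mod 2), r = 0010011110101100100011100010111:
  s[0] = (1010101010101010101010101010101)·(0010011110101100100011100010111) mod 2 = 0+0+1+0+0+0+1+0+1+0+1+0+1+0+0+0+1+0+0+0+1+0+1+0+0+0+1+0+1+0+1 mod 2 = 1
  s[1] = (0110011001100110011001100110011)·(0010011110101100100011100010111) mod 2 = 0+0+1+0+0+1+1+0+0+0+1+0+0+1+0+0+0+0+0+0+0+1+1+0+0+0+1+0+0+1+1 mod 2 = 0
  s[2] = (0001111000011110000111100001111)·(0010011110101100100011100010111) mod 2 = 0+0+0+0+0+1+1+0+0+0+0+0+1+1+0+0+0+0+0+0+1+1+1+0+0+0+0+0+1+1+1 mod 2 = 0
  s[3] = (0000000111111110000000011111111)·(0010011110101100100011100010111) mod 2 = 0+0+0+0+0+0+0+1+1+0+1+0+1+1+0+0+0+0+0+0+0+0+0+0+0+0+1+0+1+1+1 mod 2 = 1
  s[4] = (0000000000000001111111111111111)·(0010011110101100100011100010111) mod 2 = 0+0+0+0+0+0+0+0+0+0+0+0+0+0+0+0+1+0+0+0+1+1+1+0+0+0+1+0+1+1+1 mod 2 = 0
Syndrome = 10010
Column 9 of H equals this syndrome → error at bit 9 (1-indexed).
Flip bit 9: 0010011110101100100011100010111 → 0010011100101100100011100010111
Extract data bits at positions {3,5,6,7,9,10,11,12,13,14,15,17,18,19,20,21,22,23,24,25,26,27,28,29,30,31}: 10110010110100011100010111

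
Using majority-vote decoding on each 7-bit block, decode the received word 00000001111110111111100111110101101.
Split into 7-bit blocks and majority-vote each:
  block 1 = 0000000: 0 ones, 7 zeros → 0
  block 2 = 1111110: 6 ones, 1 zeros → 1
  block 3 = 1111111: 7 ones, 0 zeros → 1
  block 4 = 0011111: 5 ones, 2 zeros → 1
  block 5 = 0101101: 4 ones, 3 zeros → 1
Decoded = 01111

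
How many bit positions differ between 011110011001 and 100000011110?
XOR = 111110000111, count of 1s = 8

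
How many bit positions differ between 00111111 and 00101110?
XOR = 00010001, count of 1s = 2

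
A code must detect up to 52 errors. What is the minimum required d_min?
Detecting e errors requires d_min ≥ e + 1 = 52 + 1 = 53.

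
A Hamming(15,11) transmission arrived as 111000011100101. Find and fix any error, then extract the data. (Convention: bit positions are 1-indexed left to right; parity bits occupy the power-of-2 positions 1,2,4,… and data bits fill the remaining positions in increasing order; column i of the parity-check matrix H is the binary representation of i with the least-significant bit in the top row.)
Syndrome s = H · r^T (mod 2), r = 111000011100101:
  s[0] = (101010101010101)·(111000011100101) mod 2 = 1+0+1+0+0+0+0+0+1+0+0+0+1+0+1 mod 2 = 1
  s[1] = (011001100110011)·(111000011100101) mod 2 = 0+1+1+0+0+0+0+0+0+1+0+0+0+0+1 mod 2 = 0
  s[2] = (000111100001111)·(111000011100101) mod 2 = 0+0+0+0+0+0+0+0+0+0+0+0+1+0+1 mod 2 = 0
  s[3] = (000000011111111)·(111000011100101) mod 2 = 0+0+0+0+0+0+0+1+1+1+0+0+1+0+1 mod 2 = 1
Syndrome = 1001
Column 9 of H equals this syndrome → error at bit 9 (1-indexed).
Flip bit 9: 111000011100101 → 111000010100101
Extract data bits at positions {3,5,6,7,9,10,11,12,13,14,15}: 10000100101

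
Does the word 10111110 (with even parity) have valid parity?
Sum of all bits: 1+0+1+1+1+1+1+0 = 6; 6 mod 2 = 0. Result is 0 → valid parity.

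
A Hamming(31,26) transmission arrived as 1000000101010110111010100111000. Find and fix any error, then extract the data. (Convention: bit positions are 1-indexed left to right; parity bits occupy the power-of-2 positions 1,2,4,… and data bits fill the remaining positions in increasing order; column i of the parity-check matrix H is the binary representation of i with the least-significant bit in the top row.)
Syndrome s = H · r^T (mod 2), r = 1000000101010110111010100111000:
  s[0] = (1010101010101010101010101010101)·(1000000101010110111010100111000) mod 2 = 1+0+0+0+0+0+0+0+0+0+0+0+0+0+1+0+1+0+1+0+1+0+1+0+0+0+1+0+0+0+0 mod 2 = 1
  s[1] = (0110011001100110011001100110011)·(1000000101010110111010100111000) mod 2 = 0+0+0+0+0+0+0+0+0+1+0+0+0+1+1+0+0+1+1+0+0+0+1+0+0+1+1+0+0+0+0 mod 2 = 0
  s[2] = (0001111000011110000111100001111)·(1000000101010110111010100111000) mod 2 = 0+0+0+0+0+0+0+0+0+0+0+1+0+1+1+0+0+0+0+0+1+0+1+0+0+0+0+1+0+0+0 mod 2 = 0
  s[3] = (0000000111111110000000011111111)·(1000000101010110111010100111000) mod 2 = 0+0+0+0+0+0+0+1+0+1+0+1+0+1+1+0+0+0+0+0+0+0+0+0+0+1+1+1+0+0+0 mod 2 = 0
  s[4] = (0000000000000001111111111111111)·(1000000101010110111010100111000) mod 2 = 0+0+0+0+0+0+0+0+0+0+0+0+0+0+0+0+1+1+1+0+1+0+1+0+0+1+1+1+0+0+0 mod 2 = 0
Syndrome = 10000
Column 1 of H equals this syndrome → error at bit 1 (1-indexed).
Flip bit 1: 1000000101010110111010100111000 → 0000000101010110111010100111000
Extract data bits at positions {3,5,6,7,9,10,11,12,13,14,15,17,18,19,20,21,22,23,24,25,26,27,28,29,30,31}: 00000101011111010100111000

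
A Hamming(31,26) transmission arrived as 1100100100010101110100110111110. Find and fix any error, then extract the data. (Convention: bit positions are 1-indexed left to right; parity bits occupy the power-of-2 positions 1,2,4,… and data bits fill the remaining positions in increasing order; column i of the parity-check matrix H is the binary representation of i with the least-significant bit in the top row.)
Syndrome s = H · r^T (mod 2), r = 1100100100010101110100110111110:
  s[0] = (1010101010101010101010101010101)·(1100100100010101110100110111110) mod 2 = 1+0+0+0+1+0+0+0+0+0+0+0+0+0+0+0+1+0+0+0+0+0+1+0+0+0+1+0+1+0+0 mod 2 = 0
  s[1] = (0110011001100110011001100110011)·(1100100100010101110100110111110) mod 2 = 0+1+0+0+0+0+0+0+0+0+0+0+0+1+0+0+0+1+0+0+0+0+1+0+0+1+1+0+0+1+0 mod 2 = 1
  s[2] = (0001111000011110000111100001111)·(1100100100010101110100110111110) mod 2 = 0+0+0+0+1+0+0+0+0+0+0+1+0+1+0+0+0+0+0+1+0+0+1+0+0+0+0+1+1+1+0 mod 2 = 0
  s[3] = (0000000111111110000000011111111)·(1100100100010101110100110111110) mod 2 = 0+0+0+0+0+0+0+1+0+0+0+1+0+1+0+0+0+0+0+0+0+0+0+1+0+1+1+1+1+1+0 mod 2 = 1
  s[4] = (0000000000000001111111111111111)·(1100100100010101110100110111110) mod 2 = 0+0+0+0+0+0+0+0+0+0+0+0+0+0+0+1+1+1+0+1+0+0+1+1+0+1+1+1+1+1+0 mod 2 = 1
Syndrome = 01011
Column 26 of H equals this syndrome → error at bit 26 (1-indexed).
Flip bit 26: 1100100100010101110100110111110 → 1100100100010101110100110011110
Extract data bits at positions {3,5,6,7,9,10,11,12,13,14,15,17,18,19,20,21,22,23,24,25,26,27,28,29,30,31}: 01000001010110100110011110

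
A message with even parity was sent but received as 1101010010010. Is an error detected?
Sum of received bits: 1+1+0+1+0+1+0+0+1+0+0+1+0 = 6; 6 mod 2 = 0. Result is 0 → no error detected.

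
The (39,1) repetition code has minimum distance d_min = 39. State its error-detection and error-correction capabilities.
Detection only: up to d_min − 1 = 38 errors.
Correction: up to ⌊(d_min − 1)/2⌋ = ⌊38/2⌋ = 19 errors.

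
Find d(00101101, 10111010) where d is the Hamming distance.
XOR = 10010111, count of 1s = 5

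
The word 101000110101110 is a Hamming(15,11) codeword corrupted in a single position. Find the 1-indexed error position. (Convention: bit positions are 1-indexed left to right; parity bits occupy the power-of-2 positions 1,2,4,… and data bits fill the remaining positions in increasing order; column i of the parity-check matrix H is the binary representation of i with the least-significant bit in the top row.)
Syndrome s = H · r^T (mod 2), r = 101000110101110:
  s[0] = (101010101010101)·(101000110101110) mod 2 = 1+0+1+0+0+0+1+0+0+0+0+0+1+0+0 mod 2 = 0
  s[1] = (011001100110011)·(101000110101110) mod 2 = 0+0+1+0+0+0+1+0+0+1+0+0+0+1+0 mod 2 = 0
  s[2] = (000111100001111)·(101000110101110) mod 2 = 0+0+0+0+0+0+1+0+0+0+0+1+1+1+0 mod 2 = 0
  s[3] = (000000011111111)·(101000110101110) mod 2 = 0+0+0+0+0+0+0+1+0+1+0+1+1+1+0 mod 2 = 1
Syndrome = 0001
Column i of H is the binary representation of i, so the syndrome is the binary index of the flipped bit.
Read s = 0001 with s[0] as LSB: 0·2^0 + 0·2^1 + 0·2^2 + 1·2^3 = 8.
Error is at bit position 8.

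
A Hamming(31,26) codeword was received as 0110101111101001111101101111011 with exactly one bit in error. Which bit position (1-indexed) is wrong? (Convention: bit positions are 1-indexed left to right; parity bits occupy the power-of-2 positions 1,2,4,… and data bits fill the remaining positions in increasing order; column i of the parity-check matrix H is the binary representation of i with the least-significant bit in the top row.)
Syndrome s = H · r^T (mod 2), r = 0110101111101001111101101111011:
  s[0] = (1010101010101010101010101010101)·(0110101111101001111101101111011) mod 2 = 0+0+1+0+1+0+1+0+1+0+1+0+1+0+0+0+1+0+1+0+0+0+1+0+1+0+1+0+0+0+1 mod 2 = 0
  s[1] = (0110011001100110011001100110011)·(0110101111101001111101101111011) mod 2 = 0+1+1+0+0+0+1+0+0+1+1+0+0+0+0+0+0+1+1+0+0+1+1+0+0+1+1+0+0+1+1 mod 2 = 1
  s[2] = (0001111000011110000111100001111)·(0110101111101001111101101111011) mod 2 = 0+0+0+0+1+0+1+0+0+0+0+0+1+0+0+0+0+0+0+1+0+1+1+0+0+0+0+1+0+1+1 mod 2 = 1
  s[3] = (0000000111111110000000011111111)·(0110101111101001111101101111011) mod 2 = 0+0+0+0+0+0+0+1+1+1+1+0+1+0+0+0+0+0+0+0+0+0+0+0+1+1+1+1+0+1+1 mod 2 = 1
  s[4] = (0000000000000001111111111111111)·(0110101111101001111101101111011) mod 2 = 0+0+0+0+0+0+0+0+0+0+0+0+0+0+0+1+1+1+1+1+0+1+1+0+1+1+1+1+0+1+1 mod 2 = 1
Syndrome = 01111
Column i of H is the binary representation of i, so the syndrome is the binary index of the flipped bit.
Read s = 01111 with s[0] as LSB: 0·2^0 + 1·2^1 + 1·2^2 + 1·2^3 + 1·2^4 = 30.
Error is at bit position 30.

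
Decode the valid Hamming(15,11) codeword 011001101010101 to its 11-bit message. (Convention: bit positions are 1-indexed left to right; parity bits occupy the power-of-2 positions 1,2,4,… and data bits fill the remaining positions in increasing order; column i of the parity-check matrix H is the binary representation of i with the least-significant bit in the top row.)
Parity bits occupy power-of-2 positions; data bits are at positions {3,5,6,7,9,10,11,12,13,14,15} (1-indexed).
Extract: c[3]=1 c[5]=0 c[6]=1 c[7]=1 c[9]=1 c[10]=0 c[11]=1 c[12]=0 c[13]=1 c[14]=0 c[15]=1
Data = 10111010101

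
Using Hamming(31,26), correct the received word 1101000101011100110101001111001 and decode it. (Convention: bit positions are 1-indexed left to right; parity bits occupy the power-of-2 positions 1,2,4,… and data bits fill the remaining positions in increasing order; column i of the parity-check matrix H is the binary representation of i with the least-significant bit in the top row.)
Syndrome s = H · r^T (mod 2), r = 1101000101011100110101001111001:
  s[0] = (1010101010101010101010101010101)·(1101000101011100110101001111001) mod 2 = 1+0+0+0+0+0+0+0+0+0+0+0+1+0+0+0+1+0+0+0+0+0+0+0+1+0+1+0+0+0+1 mod 2 = 0
  s[1] = (0110011001100110011001100110011)·(1101000101011100110101001111001) mod 2 = 0+1+0+0+0+0+0+0+0+1+0+0+0+1+0+0+0+1+0+0+0+1+0+0+0+1+1+0+0+0+1 mod 2 = 0
  s[2] = (0001111000011110000111100001111)·(1101000101011100110101001111001) mod 2 = 0+0+0+1+0+0+0+0+0+0+0+1+1+1+0+0+0+0+0+1+0+1+0+0+0+0+0+1+0+0+1 mod 2 = 0
  s[3] = (0000000111111110000000011111111)·(1101000101011100110101001111001) mod 2 = 0+0+0+0+0+0+0+1+0+1+0+1+1+1+0+0+0+0+0+0+0+0+0+0+1+1+1+1+0+0+1 mod 2 = 0
  s[4] = (0000000000000001111111111111111)·(1101000101011100110101001111001) mod 2 = 0+0+0+0+0+0+0+0+0+0+0+0+0+0+0+0+1+1+0+1+0+1+0+0+1+1+1+1+0+0+1 mod 2 = 1
Syndrome = 00001
Column 16 of H equals this syndrome → error at bit 16 (1-indexed).
Flip bit 16: 1101000101011100110101001111001 → 1101000101011101110101001111001
Extract data bits at positions {3,5,6,7,9,10,11,12,13,14,15,17,18,19,20,21,22,23,24,25,26,27,28,29,30,31}: 00000101110110101001111001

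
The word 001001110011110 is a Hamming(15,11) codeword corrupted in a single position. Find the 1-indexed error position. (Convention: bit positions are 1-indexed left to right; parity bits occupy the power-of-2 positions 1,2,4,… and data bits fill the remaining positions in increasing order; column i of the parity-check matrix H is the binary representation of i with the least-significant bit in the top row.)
Syndrome s = H · r^T (mod 2), r = 001001110011110:
  s[0] = (101010101010101)·(001001110011110) mod 2 = 0+0+1+0+0+0+1+0+0+0+1+0+1+0+0 mod 2 = 0
  s[1] = (011001100110011)·(001001110011110) mod 2 = 0+0+1+0+0+1+1+0+0+0+1+0+0+1+0 mod 2 = 1
  s[2] = (000111100001111)·(001001110011110) mod 2 = 0+0+0+0+0+1+1+0+0+0+0+1+1+1+0 mod 2 = 1
  s[3] = (000000011111111)·(001001110011110) mod 2 = 0+0+0+0+0+0+0+1+0+0+1+1+1+1+0 mod 2 = 1
Syndrome = 0111
Column i of H is the binary representation of i, so the syndrome is the binary index of the flipped bit.
Read s = 0111 with s[0] as LSB: 0·2^0 + 1·2^1 + 1·2^2 + 1·2^3 = 14.
Error is at bit position 14.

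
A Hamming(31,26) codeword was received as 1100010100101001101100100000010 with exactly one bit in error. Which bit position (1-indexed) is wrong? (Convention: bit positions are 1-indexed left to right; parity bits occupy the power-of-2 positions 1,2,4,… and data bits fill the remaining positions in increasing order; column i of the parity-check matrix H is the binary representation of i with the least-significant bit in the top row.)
Syndrome s = H · r^T (mod 2), r = 1100010100101001101100100000010:
  s[0] = (1010101010101010101010101010101)·(1100010100101001101100100000010) mod 2 = 1+0+0+0+0+0+0+0+0+0+1+0+1+0+0+0+1+0+1+0+0+0+1+0+0+0+0+0+0+0+0 mod 2 = 0
  s[1] = (0110011001100110011001100110011)·(1100010100101001101100100000010) mod 2 = 0+1+0+0+0+1+0+0+0+0+1+0+0+0+0+0+0+0+1+0+0+0+1+0+0+0+0+0+0+1+0 mod 2 = 0
  s[2] = (0001111000011110000111100001111)·(1100010100101001101100100000010) mod 2 = 0+0+0+0+0+1+0+0+0+0+0+0+1+0+0+0+0+0+0+1+0+0+1+0+0+0+0+0+0+1+0 mod 2 = 1
  s[3] = (0000000111111110000000011111111)·(1100010100101001101100100000010) mod 2 = 0+0+0+0+0+0+0+1+0+0+1+0+1+0+0+0+0+0+0+0+0+0+0+0+0+0+0+0+0+1+0 mod 2 = 0
  s[4] = (0000000000000001111111111111111)·(1100010100101001101100100000010) mod 2 = 0+0+0+0+0+0+0+0+0+0+0+0+0+0+0+1+1+0+1+1+0+0+1+0+0+0+0+0+0+1+0 mod 2 = 0
Syndrome = 00100
Column i of H is the binary representation of i, so the syndrome is the binary index of the flipped bit.
Read s = 00100 with s[0] as LSB: 0·2^0 + 0·2^1 + 1·2^2 + 0·2^3 + 0·2^4 = 4.
Error is at bit position 4.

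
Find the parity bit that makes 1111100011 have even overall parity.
Sum of data bits: 1+1+1+1+1+0+0+0+1+1 = 7.
7 mod 2 = 1, so parity bit = 1.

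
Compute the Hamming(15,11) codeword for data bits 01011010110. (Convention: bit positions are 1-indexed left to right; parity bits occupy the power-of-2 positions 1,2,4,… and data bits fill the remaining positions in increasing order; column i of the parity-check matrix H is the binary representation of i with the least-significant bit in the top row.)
Codeword c = d · G (mod 2), d = 01011010110:
  c[0] = d·G[:,0] = (01011010110)·(11011010101) mod 2 = 0+1+0+1+1+0+1+0+1+0+0 mod 2 = 1
  c[1] = d·G[:,1] = (01011010110)·(10110110011) mod 2 = 0+0+0+1+0+0+1+0+0+1+0 mod 2 = 1
  c[2] = d·G[:,2] = (01011010110)·(10000000000) mod 2 = 0+0+0+0+0+0+0+0+0+0+0 mod 2 = 0
  c[3] = d·G[:,3] = (01011010110)·(01110001111) mod 2 = 0+1+0+1+0+0+0+0+1+1+0 mod 2 = 0
  c[4] = d·G[:,4] = (01011010110)·(01000000000) mod 2 = 0+1+0+0+0+0+0+0+0+0+0 mod 2 = 1
  c[5] = d·G[:,5] = (01011010110)·(00100000000) mod 2 = 0+0+0+0+0+0+0+0+0+0+0 mod 2 = 0
  c[6] = d·G[:,6] = (01011010110)·(00010000000) mod 2 = 0+0+0+1+0+0+0+0+0+0+0 mod 2 = 1
  c[7] = d·G[:,7] = (01011010110)·(00001111111) mod 2 = 0+0+0+0+1+0+1+0+1+1+0 mod 2 = 0
  c[8] = d·G[:,8] = (01011010110)·(00001000000) mod 2 = 0+0+0+0+1+0+0+0+0+0+0 mod 2 = 1
  c[9] = d·G[:,9] = (01011010110)·(00000100000) mod 2 = 0+0+0+0+0+0+0+0+0+0+0 mod 2 = 0
  c[10] = d·G[:,10] = (01011010110)·(00000010000) mod 2 = 0+0+0+0+0+0+1+0+0+0+0 mod 2 = 1
  c[11] = d·G[:,11] = (01011010110)·(00000001000) mod 2 = 0+0+0+0+0+0+0+0+0+0+0 mod 2 = 0
  c[12] = d·G[:,12] = (01011010110)·(00000000100) mod 2 = 0+0+0+0+0+0+0+0+1+0+0 mod 2 = 1
  c[13] = d·G[:,13] = (01011010110)·(00000000010) mod 2 = 0+0+0+0+0+0+0+0+0+1+0 mod 2 = 1
  c[14] = d·G[:,14] = (01011010110)·(00000000001) mod 2 = 0+0+0+0+0+0+0+0+0+0+0 mod 2 = 0
Codeword = 110010101010110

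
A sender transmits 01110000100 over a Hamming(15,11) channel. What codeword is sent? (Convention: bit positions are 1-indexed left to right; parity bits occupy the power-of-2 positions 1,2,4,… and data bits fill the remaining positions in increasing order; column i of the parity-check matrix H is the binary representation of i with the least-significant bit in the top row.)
Codeword c = d · G (mod 2), d = 01110000100:
  c[0] = d·G[:,0] = (01110000100)·(11011010101) mod 2 = 0+1+0+1+0+0+0+0+1+0+0 mod 2 = 1
  c[1] = d·G[:,1] = (01110000100)·(10110110011) mod 2 = 0+0+1+1+0+0+0+0+0+0+0 mod 2 = 0
  c[2] = d·G[:,2] = (01110000100)·(10000000000) mod 2 = 0+0+0+0+0+0+0+0+0+0+0 mod 2 = 0
  c[3] = d·G[:,3] = (01110000100)·(01110001111) mod 2 = 0+1+1+1+0+0+0+0+1+0+0 mod 2 = 0
  c[4] = d·G[:,4] = (01110000100)·(01000000000) mod 2 = 0+1+0+0+0+0+0+0+0+0+0 mod 2 = 1
  c[5] = d·G[:,5] = (01110000100)·(00100000000) mod 2 = 0+0+1+0+0+0+0+0+0+0+0 mod 2 = 1
  c[6] = d·G[:,6] = (01110000100)·(00010000000) mod 2 = 0+0+0+1+0+0+0+0+0+0+0 mod 2 = 1
  c[7] = d·G[:,7] = (01110000100)·(00001111111) mod 2 = 0+0+0+0+0+0+0+0+1+0+0 mod 2 = 1
  c[8] = d·G[:,8] = (01110000100)·(00001000000) mod 2 = 0+0+0+0+0+0+0+0+0+0+0 mod 2 = 0
  c[9] = d·G[:,9] = (01110000100)·(00000100000) mod 2 = 0+0+0+0+0+0+0+0+0+0+0 mod 2 = 0
  c[10] = d·G[:,10] = (01110000100)·(00000010000) mod 2 = 0+0+0+0+0+0+0+0+0+0+0 mod 2 = 0
  c[11] = d·G[:,11] = (01110000100)·(00000001000) mod 2 = 0+0+0+0+0+0+0+0+0+0+0 mod 2 = 0
  c[12] = d·G[:,12] = (01110000100)·(00000000100) mod 2 = 0+0+0+0+0+0+0+0+1+0+0 mod 2 = 1
  c[13] = d·G[:,13] = (01110000100)·(00000000010) mod 2 = 0+0+0+0+0+0+0+0+0+0+0 mod 2 = 0
  c[14] = d·G[:,14] = (01110000100)·(00000000001) mod 2 = 0+0+0+0+0+0+0+0+0+0+0 mod 2 = 0
Codeword = 100011110000100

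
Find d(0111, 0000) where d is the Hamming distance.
XOR = 0111, count of 1s = 3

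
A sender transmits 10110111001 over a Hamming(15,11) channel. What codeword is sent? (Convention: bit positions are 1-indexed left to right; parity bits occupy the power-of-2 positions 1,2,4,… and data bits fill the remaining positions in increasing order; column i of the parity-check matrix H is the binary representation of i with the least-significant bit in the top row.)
Codeword c = d · G (mod 2), d = 10110111001:
  c[0] = d·G[:,0] = (10110111001)·(11011010101) mod 2 = 1+0+0+1+0+0+1+0+0+0+1 mod 2 = 0
  c[1] = d·G[:,1] = (10110111001)·(10110110011) mod 2 = 1+0+1+1+0+1+1+0+0+0+1 mod 2 = 0
  c[2] = d·G[:,2] = (10110111001)·(10000000000) mod 2 = 1+0+0+0+0+0+0+0+0+0+0 mod 2 = 1
  c[3] = d·G[:,3] = (10110111001)·(01110001111) mod 2 = 0+0+1+1+0+0+0+1+0+0+1 mod 2 = 0
  c[4] = d·G[:,4] = (10110111001)·(01000000000) mod 2 = 0+0+0+0+0+0+0+0+0+0+0 mod 2 = 0
  c[5] = d·G[:,5] = (10110111001)·(00100000000) mod 2 = 0+0+1+0+0+0+0+0+0+0+0 mod 2 = 1
  c[6] = d·G[:,6] = (10110111001)·(00010000000) mod 2 = 0+0+0+1+0+0+0+0+0+0+0 mod 2 = 1
  c[7] = d·G[:,7] = (10110111001)·(00001111111) mod 2 = 0+0+0+0+0+1+1+1+0+0+1 mod 2 = 0
  c[8] = d·G[:,8] = (10110111001)·(00001000000) mod 2 = 0+0+0+0+0+0+0+0+0+0+0 mod 2 = 0
  c[9] = d·G[:,9] = (10110111001)·(00000100000) mod 2 = 0+0+0+0+0+1+0+0+0+0+0 mod 2 = 1
  c[10] = d·G[:,10] = (10110111001)·(00000010000) mod 2 = 0+0+0+0+0+0+1+0+0+0+0 mod 2 = 1
  c[11] = d·G[:,11] = (10110111001)·(00000001000) mod 2 = 0+0+0+0+0+0+0+1+0+0+0 mod 2 = 1
  c[12] = d·G[:,12] = (10110111001)·(00000000100) mod 2 = 0+0+0+0+0+0+0+0+0+0+0 mod 2 = 0
  c[13] = d·G[:,13] = (10110111001)·(00000000010) mod 2 = 0+0+0+0+0+0+0+0+0+0+0 mod 2 = 0
  c[14] = d·G[:,14] = (10110111001)·(00000000001) mod 2 = 0+0+0+0+0+0+0+0+0+0+1 mod 2 = 1
Codeword = 001001100111001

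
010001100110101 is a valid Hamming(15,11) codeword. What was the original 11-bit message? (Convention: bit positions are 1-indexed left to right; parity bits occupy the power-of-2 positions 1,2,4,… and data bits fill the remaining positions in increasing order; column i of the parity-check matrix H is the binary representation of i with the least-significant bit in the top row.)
Parity bits occupy power-of-2 positions; data bits are at positions {3,5,6,7,9,10,11,12,13,14,15} (1-indexed).
Extract: c[3]=0 c[5]=0 c[6]=1 c[7]=1 c[9]=0 c[10]=1 c[11]=1 c[12]=0 c[13]=1 c[14]=0 c[15]=1
Data = 00110110101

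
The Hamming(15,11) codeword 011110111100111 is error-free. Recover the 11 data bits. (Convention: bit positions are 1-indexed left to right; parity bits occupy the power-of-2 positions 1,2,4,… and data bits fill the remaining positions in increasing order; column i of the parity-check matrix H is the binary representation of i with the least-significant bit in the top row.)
Parity bits occupy power-of-2 positions; data bits are at positions {3,5,6,7,9,10,11,12,13,14,15} (1-indexed).
Extract: c[3]=1 c[5]=1 c[6]=0 c[7]=1 c[9]=1 c[10]=1 c[11]=0 c[12]=0 c[13]=1 c[14]=1 c[15]=1
Data = 11011100111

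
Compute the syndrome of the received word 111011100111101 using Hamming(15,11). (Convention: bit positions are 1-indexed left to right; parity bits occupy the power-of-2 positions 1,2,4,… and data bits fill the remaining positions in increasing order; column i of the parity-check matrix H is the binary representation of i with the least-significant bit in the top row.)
Syndrome s = H · r^T (mod 2), r = 111011100111101:
  s[0] = (101010101010101)·(111011100111101) mod 2 = 1+0+1+0+1+0+1+0+0+0+1+0+1+0+1 mod 2 = 1
  s[1] = (011001100110011)·(111011100111101) mod 2 = 0+1+1+0+0+1+1+0+0+1+1+0+0+0+1 mod 2 = 1
  s[2] = (000111100001111)·(111011100111101) mod 2 = 0+0+0+0+1+1+1+0+0+0+0+1+1+0+1 mod 2 = 0
  s[3] = (000000011111111)·(111011100111101) mod 2 = 0+0+0+0+0+0+0+0+0+1+1+1+1+0+1 mod 2 = 1
Syndrome = 1101
Non-zero syndrome: error at position 11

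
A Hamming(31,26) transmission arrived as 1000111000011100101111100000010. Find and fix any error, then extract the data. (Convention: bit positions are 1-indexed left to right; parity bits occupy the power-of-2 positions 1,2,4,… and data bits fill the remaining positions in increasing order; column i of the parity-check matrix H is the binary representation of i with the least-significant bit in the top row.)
Syndrome s = H · r^T (mod 2), r = 1000111000011100101111100000010:
  s[0] = (1010101010101010101010101010101)·(1000111000011100101111100000010) mod 2 = 1+0+0+0+1+0+1+0+0+0+0+0+1+0+0+0+1+0+1+0+1+0+1+0+0+0+0+0+0+0+0 mod 2 = 0
  s[1] = (0110011001100110011001100110011)·(1000111000011100101111100000010) mod 2 = 0+0+0+0+0+1+1+0+0+0+0+0+0+1+0+0+0+0+1+0+0+1+1+0+0+0+0+0+0+1+0 mod 2 = 1
  s[2] = (0001111000011110000111100001111)·(1000111000011100101111100000010) mod 2 = 0+0+0+0+1+1+1+0+0+0+0+1+1+1+0+0+0+0+0+1+1+1+1+0+0+0+0+0+0+1+0 mod 2 = 1
  s[3] = (0000000111111110000000011111111)·(1000111000011100101111100000010) mod 2 = 0+0+0+0+0+0+0+0+0+0+0+1+1+1+0+0+0+0+0+0+0+0+0+0+0+0+0+0+0+1+0 mod 2 = 0
  s[4] = (0000000000000001111111111111111)·(1000111000011100101111100000010) mod 2 = 0+0+0+0+0+0+0+0+0+0+0+0+0+0+0+0+1+0+1+1+1+1+1+0+0+0+0+0+0+1+0 mod 2 = 1
Syndrome = 01101
Column 22 of H equals this syndrome → error at bit 22 (1-indexed).
Flip bit 22: 1000111000011100101111100000010 → 1000111000011100101110100000010
Extract data bits at positions {3,5,6,7,9,10,11,12,13,14,15,17,18,19,20,21,22,23,24,25,26,27,28,29,30,31}: 01110001110101110100000010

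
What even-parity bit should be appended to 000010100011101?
Sum of data bits: 0+0+0+0+1+0+1+0+0+0+1+1+1+0+1 = 6.
6 mod 2 = 0, so parity bit = 0.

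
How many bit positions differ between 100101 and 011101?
XOR = 111000, count of 1s = 3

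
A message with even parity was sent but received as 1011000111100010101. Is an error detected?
Sum of received bits: 1+0+1+1+0+0+0+1+1+1+1+0+0+0+1+0+1+0+1 = 10; 10 mod 2 = 0. Result is 0 → no error detected.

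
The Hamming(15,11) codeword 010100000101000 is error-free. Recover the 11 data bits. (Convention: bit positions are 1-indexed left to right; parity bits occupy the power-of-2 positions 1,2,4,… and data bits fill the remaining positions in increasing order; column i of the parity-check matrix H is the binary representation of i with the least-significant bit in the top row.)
Parity bits occupy power-of-2 positions; data bits are at positions {3,5,6,7,9,10,11,12,13,14,15} (1-indexed).
Extract: c[3]=0 c[5]=0 c[6]=0 c[7]=0 c[9]=0 c[10]=1 c[11]=0 c[12]=1 c[13]=0 c[14]=0 c[15]=0
Data = 00000101000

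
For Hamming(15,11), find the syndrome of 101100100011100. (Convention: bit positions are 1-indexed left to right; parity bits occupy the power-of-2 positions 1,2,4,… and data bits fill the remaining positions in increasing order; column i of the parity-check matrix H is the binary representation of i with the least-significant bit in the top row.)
Syndrome s = H · r^T (mod 2), r = 101100100011100:
  s[0] = (101010101010101)·(101100100011100) mod 2 = 1+0+1+0+0+0+1+0+0+0+1+0+1+0+0 mod 2 = 1
  s[1] = (011001100110011)·(101100100011100) mod 2 = 0+0+1+0+0+0+1+0+0+0+1+0+0+0+0 mod 2 = 1
  s[2] = (000111100001111)·(101100100011100) mod 2 = 0+0+0+1+0+0+1+0+0+0+0+1+1+0+0 mod 2 = 0
  s[3] = (000000011111111)·(101100100011100) mod 2 = 0+0+0+0+0+0+0+0+0+0+1+1+1+0+0 mod 2 = 1
Syndrome = 1101
Non-zero syndrome: error at position 11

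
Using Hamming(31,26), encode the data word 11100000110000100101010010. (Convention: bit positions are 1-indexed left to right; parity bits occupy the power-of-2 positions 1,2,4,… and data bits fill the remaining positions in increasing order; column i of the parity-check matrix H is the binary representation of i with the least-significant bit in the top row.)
Codeword c = d · G (mod 2), d = 11100000110000100101010010:
  c[0] = d·G[:,0] = (11100000110000100101010010)·(11011010101101010101010101) mod 2 = 1+1+0+0+0+0+0+0+1+0+0+0+0+0+0+0+0+1+0+1+0+1+0+0+0+0 mod 2 = 0
  c[1] = d·G[:,1] = (11100000110000100101010010)·(10110110011011001100110011) mod 2 = 1+0+1+0+0+0+0+0+0+1+0+0+0+0+0+0+0+1+0+0+0+1+0+0+1+0 mod 2 = 0
  c[2] = d·G[:,2] = (11100000110000100101010010)·(10000000000000000000000000) mod 2 = 1+0+0+0+0+0+0+0+0+0+0+0+0+0+0+0+0+0+0+0+0+0+0+0+0+0 mod 2 = 1
  c[3] = d·G[:,3] = (11100000110000100101010010)·(01110001111000111100001111) mod 2 = 0+1+1+0+0+0+0+0+1+1+0+0+0+0+1+0+0+1+0+0+0+0+0+0+1+0 mod 2 = 1
  c[4] = d·G[:,4] = (11100000110000100101010010)·(01000000000000000000000000) mod 2 = 0+1+0+0+0+0+0+0+0+0+0+0+0+0+0+0+0+0+0+0+0+0+0+0+0+0 mod 2 = 1
  c[5] = d·G[:,5] = (11100000110000100101010010)·(00100000000000000000000000) mod 2 = 0+0+1+0+0+0+0+0+0+0+0+0+0+0+0+0+0+0+0+0+0+0+0+0+0+0 mod 2 = 1
  c[6] = d·G[:,6] = (11100000110000100101010010)·(00010000000000000000000000) mod 2 = 0+0+0+0+0+0+0+0+0+0+0+0+0+0+0+0+0+0+0+0+0+0+0+0+0+0 mod 2 = 0
  c[7] = d·G[:,7] = (11100000110000100101010010)·(00001111111000000011111111) mod 2 = 0+0+0+0+0+0+0+0+1+1+0+0+0+0+0+0+0+0+0+1+0+1+0+0+1+0 mod 2 = 1
  c[8] = d·G[:,8] = (11100000110000100101010010)·(00001000000000000000000000) mod 2 = 0+0+0+0+0+0+0+0+0+0+0+0+0+0+0+0+0+0+0+0+0+0+0+0+0+0 mod 2 = 0
  c[9] = d·G[:,9] = (11100000110000100101010010)·(00000100000000000000000000) mod 2 = 0+0+0+0+0+0+0+0+0+0+0+0+0+0+0+0+0+0+0+0+0+0+0+0+0+0 mod 2 = 0
  c[10] = d·G[:,10] = (11100000110000100101010010)·(00000010000000000000000000) mod 2 = 0+0+0+0+0+0+0+0+0+0+0+0+0+0+0+0+0+0+0+0+0+0+0+0+0+0 mod 2 = 0
  c[11] = d·G[:,11] = (11100000110000100101010010)·(00000001000000000000000000) mod 2 = 0+0+0+0+0+0+0+0+0+0+0+0+0+0+0+0+0+0+0+0+0+0+0+0+0+0 mod 2 = 0
  c[12] = d·G[:,12] = (11100000110000100101010010)·(00000000100000000000000000) mod 2 = 0+0+0+0+0+0+0+0+1+0+0+0+0+0+0+0+0+0+0+0+0+0+0+0+0+0 mod 2 = 1
  c[13] = d·G[:,13] = (11100000110000100101010010)·(00000000010000000000000000) mod 2 = 0+0+0+0+0+0+0+0+0+1+0+0+0+0+0+0+0+0+0+0+0+0+0+0+0+0 mod 2 = 1
  c[14] = d·G[:,14] = (11100000110000100101010010)·(00000000001000000000000000) mod 2 = 0+0+0+0+0+0+0+0+0+0+0+0+0+0+0+0+0+0+0+0+0+0+0+0+0+0 mod 2 = 0
  c[15] = d·G[:,15] = (11100000110000100101010010)·(00000000000111111111111111) mod 2 = 0+0+0+0+0+0+0+0+0+0+0+0+0+0+1+0+0+1+0+1+0+1+0+0+1+0 mod 2 = 1
  c[16] = d·G[:,16] = (11100000110000100101010010)·(00000000000100000000000000) mod 2 = 0+0+0+0+0+0+0+0+0+0+0+0+0+0+0+0+0+0+0+0+0+0+0+0+0+0 mod 2 = 0
  c[17] = d·G[:,17] = (11100000110000100101010010)·(00000000000010000000000000) mod 2 = 0+0+0+0+0+0+0+0+0+0+0+0+0+0+0+0+0+0+0+0+0+0+0+0+0+0 mod 2 = 0
  c[18] = d·G[:,18] = (11100000110000100101010010)·(00000000000001000000000000) mod 2 = 0+0+0+0+0+0+0+0+0+0+0+0+0+0+0+0+0+0+0+0+0+0+0+0+0+0 mod 2 = 0
  c[19] = d·G[:,19] = (11100000110000100101010010)·(00000000000000100000000000) mod 2 = 0+0+0+0+0+0+0+0+0+0+0+0+0+0+1+0+0+0+0+0+0+0+0+0+0+0 mod 2 = 1
  c[20] = d·G[:,20] = (11100000110000100101010010)·(00000000000000010000000000) mod 2 = 0+0+0+0+0+0+0+0+0+0+0+0+0+0+0+0+0+0+0+0+0+0+0+0+0+0 mod 2 = 0
  c[21] = d·G[:,21] = (11100000110000100101010010)·(00000000000000001000000000) mod 2 = 0+0+0+0+0+0+0+0+0+0+0+0+0+0+0+0+0+0+0+0+0+0+0+0+0+0 mod 2 = 0
  c[22] = d·G[:,22] = (11100000110000100101010010)·(00000000000000000100000000) mod 2 = 0+0+0+0+0+0+0+0+0+0+0+0+0+0+0+0+0+1+0+0+0+0+0+0+0+0 mod 2 = 1
  c[23] = d·G[:,23] = (11100000110000100101010010)·(00000000000000000010000000) mod 2 = 0+0+0+0+0+0+0+0+0+0+0+0+0+0+0+0+0+0+0+0+0+0+0+0+0+0 mod 2 = 0
  c[24] = d·G[:,24] = (11100000110000100101010010)·(00000000000000000001000000) mod 2 = 0+0+0+0+0+0+0+0+0+0+0+0+0+0+0+0+0+0+0+1+0+0+0+0+0+0 mod 2 = 1
  c[25] = d·G[:,25] = (11100000110000100101010010)·(00000000000000000000100000) mod 2 = 0+0+0+0+0+0+0+0+0+0+0+0+0+0+0+0+0+0+0+0+0+0+0+0+0+0 mod 2 = 0
  c[26] = d·G[:,26] = (11100000110000100101010010)·(00000000000000000000010000) mod 2 = 0+0+0+0+0+0+0+0+0+0+0+0+0+0+0+0+0+0+0+0+0+1+0+0+0+0 mod 2 = 1
  c[27] = d·G[:,27] = (11100000110000100101010010)·(00000000000000000000001000) mod 2 = 0+0+0+0+0+0+0+0+0+0+0+0+0+0+0+0+0+0+0+0+0+0+0+0+0+0 mod 2 = 0
  c[28] = d·G[:,28] = (11100000110000100101010010)·(00000000000000000000000100) mod 2 = 0+0+0+0+0+0+0+0+0+0+0+0+0+0+0+0+0+0+0+0+0+0+0+0+0+0 mod 2 = 0
  c[29] = d·G[:,29] = (11100000110000100101010010)·(00000000000000000000000010) mod 2 = 0+0+0+0+0+0+0+0+0+0+0+0+0+0+0+0+0+0+0+0+0+0+0+0+1+0 mod 2 = 1
  c[30] = d·G[:,30] = (11100000110000100101010010)·(00000000000000000000000001) mod 2 = 0+0+0+0+0+0+0+0+0+0+0+0+0+0+0+0+0+0+0+0+0+0+0+0+0+0 mod 2 = 0
Codeword = 0011110100001101000100101010010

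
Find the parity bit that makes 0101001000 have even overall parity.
Sum of data bits: 0+1+0+1+0+0+1+0+0+0 = 3.
3 mod 2 = 1, so parity bit = 1.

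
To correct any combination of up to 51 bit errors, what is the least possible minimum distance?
Correcting t errors requires d_min ≥ 2t + 1 = 2·51 + 1 = 103.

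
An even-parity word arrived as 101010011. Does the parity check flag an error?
Sum of received bits: 1+0+1+0+1+0+0+1+1 = 5; 5 mod 2 = 1. Result is 1 ≠ 0 → error detected.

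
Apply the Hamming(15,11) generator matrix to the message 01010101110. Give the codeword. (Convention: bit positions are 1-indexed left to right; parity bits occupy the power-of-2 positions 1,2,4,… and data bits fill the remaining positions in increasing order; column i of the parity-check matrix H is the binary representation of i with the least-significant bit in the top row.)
Codeword c = d · G (mod 2), d = 01010101110:
  c[0] = d·G[:,0] = (01010101110)·(11011010101) mod 2 = 0+1+0+1+0+0+0+0+1+0+0 mod 2 = 1
  c[1] = d·G[:,1] = (01010101110)·(10110110011) mod 2 = 0+0+0+1+0+1+0+0+0+1+0 mod 2 = 1
  c[2] = d·G[:,2] = (01010101110)·(10000000000) mod 2 = 0+0+0+0+0+0+0+0+0+0+0 mod 2 = 0
  c[3] = d·G[:,3] = (01010101110)·(01110001111) mod 2 = 0+1+0+1+0+0+0+1+1+1+0 mod 2 = 1
  c[4] = d·G[:,4] = (01010101110)·(01000000000) mod 2 = 0+1+0+0+0+0+0+0+0+0+0 mod 2 = 1
  c[5] = d·G[:,5] = (01010101110)·(00100000000) mod 2 = 0+0+0+0+0+0+0+0+0+0+0 mod 2 = 0
  c[6] = d·G[:,6] = (01010101110)·(00010000000) mod 2 = 0+0+0+1+0+0+0+0+0+0+0 mod 2 = 1
  c[7] = d·G[:,7] = (01010101110)·(00001111111) mod 2 = 0+0+0+0+0+1+0+1+1+1+0 mod 2 = 0
  c[8] = d·G[:,8] = (01010101110)·(00001000000) mod 2 = 0+0+0+0+0+0+0+0+0+0+0 mod 2 = 0
  c[9] = d·G[:,9] = (01010101110)·(00000100000) mod 2 = 0+0+0+0+0+1+0+0+0+0+0 mod 2 = 1
  c[10] = d·G[:,10] = (01010101110)·(00000010000) mod 2 = 0+0+0+0+0+0+0+0+0+0+0 mod 2 = 0
  c[11] = d·G[:,11] = (01010101110)·(00000001000) mod 2 = 0+0+0+0+0+0+0+1+0+0+0 mod 2 = 1
  c[12] = d·G[:,12] = (01010101110)·(00000000100) mod 2 = 0+0+0+0+0+0+0+0+1+0+0 mod 2 = 1
  c[13] = d·G[:,13] = (01010101110)·(00000000010) mod 2 = 0+0+0+0+0+0+0+0+0+1+0 mod 2 = 1
  c[14] = d·G[:,14] = (01010101110)·(00000000001) mod 2 = 0+0+0+0+0+0+0+0+0+0+0 mod 2 = 0
Codeword = 110110100101110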